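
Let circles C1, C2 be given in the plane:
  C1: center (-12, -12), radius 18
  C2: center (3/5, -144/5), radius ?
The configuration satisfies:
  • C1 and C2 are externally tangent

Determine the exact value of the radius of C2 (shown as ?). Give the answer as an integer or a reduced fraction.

1. [ext C1·C2]  r_C2² + 36r_C2 − 117 = 0  ⇒  r_C2 = 3 (r>0 drops 1)

3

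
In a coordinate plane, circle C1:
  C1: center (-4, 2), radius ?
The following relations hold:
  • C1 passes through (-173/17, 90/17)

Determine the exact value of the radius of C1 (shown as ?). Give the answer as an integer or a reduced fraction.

7

1. [C1∋P]  r_C1² − 49 = 0  ⇒  r_C1 = 7 (r>0 drops 1)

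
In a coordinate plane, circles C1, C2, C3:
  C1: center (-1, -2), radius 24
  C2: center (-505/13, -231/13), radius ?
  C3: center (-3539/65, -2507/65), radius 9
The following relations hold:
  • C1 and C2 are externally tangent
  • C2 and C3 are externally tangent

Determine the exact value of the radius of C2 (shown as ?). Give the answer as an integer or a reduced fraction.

1. [ext C1·C2]  r_C2² + 48r_C2 − 1105 = 0  ⇒  r_C2 = 17 (r>0 drops 1)
2. [ext C2·C3]  r_C2² + 18r_C2 − 595 = 0  ⇒  r_C2 = 17 (r>0 drops 1)

17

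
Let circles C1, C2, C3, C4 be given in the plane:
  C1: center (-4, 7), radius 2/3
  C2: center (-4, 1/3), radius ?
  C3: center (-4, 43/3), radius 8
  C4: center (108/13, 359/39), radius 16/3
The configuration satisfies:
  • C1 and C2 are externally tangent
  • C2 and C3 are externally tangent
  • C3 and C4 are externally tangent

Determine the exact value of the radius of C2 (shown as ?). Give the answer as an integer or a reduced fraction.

6

1. [ext C1·C2]  r_C2² + (4/3)r_C2 − 44 = 0  ⇒  r_C2 = 6 (r>0 drops 1)
2. [ext C2·C3]  r_C2² + 16r_C2 − 132 = 0  ⇒  r_C2 = 6 (r>0 drops 1)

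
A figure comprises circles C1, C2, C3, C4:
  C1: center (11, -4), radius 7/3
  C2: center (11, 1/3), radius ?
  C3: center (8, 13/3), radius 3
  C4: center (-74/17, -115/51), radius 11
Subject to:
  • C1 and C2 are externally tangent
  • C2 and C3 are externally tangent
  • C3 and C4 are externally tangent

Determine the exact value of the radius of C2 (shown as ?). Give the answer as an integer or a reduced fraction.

2

1. [ext C1·C2]  r_C2² + (14/3)r_C2 − 40/3 = 0  ⇒  r_C2 = 2 (r>0 drops 1)
2. [ext C2·C3]  r_C2² + 6r_C2 − 16 = 0  ⇒  r_C2 = 2 (r>0 drops 1)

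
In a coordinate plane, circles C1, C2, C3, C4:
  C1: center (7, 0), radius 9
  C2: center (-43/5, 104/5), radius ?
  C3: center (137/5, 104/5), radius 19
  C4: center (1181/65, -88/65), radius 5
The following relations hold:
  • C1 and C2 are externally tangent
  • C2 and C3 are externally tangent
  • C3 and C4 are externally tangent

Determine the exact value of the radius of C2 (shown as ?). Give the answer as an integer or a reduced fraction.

1. [ext C1·C2]  r_C2² + 18r_C2 − 595 = 0  ⇒  r_C2 = 17 (r>0 drops 1)
2. [ext C2·C3]  r_C2² + 38r_C2 − 935 = 0  ⇒  r_C2 = 17 (r>0 drops 1)

17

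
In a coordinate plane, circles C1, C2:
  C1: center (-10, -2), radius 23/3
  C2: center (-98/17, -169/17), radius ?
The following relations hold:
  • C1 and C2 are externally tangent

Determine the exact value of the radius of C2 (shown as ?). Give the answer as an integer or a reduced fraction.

1. [ext C1·C2]  r_C2² + (46/3)r_C2 − 200/9 = 0  ⇒  r_C2 = 4/3 (r>0 drops 1)

4/3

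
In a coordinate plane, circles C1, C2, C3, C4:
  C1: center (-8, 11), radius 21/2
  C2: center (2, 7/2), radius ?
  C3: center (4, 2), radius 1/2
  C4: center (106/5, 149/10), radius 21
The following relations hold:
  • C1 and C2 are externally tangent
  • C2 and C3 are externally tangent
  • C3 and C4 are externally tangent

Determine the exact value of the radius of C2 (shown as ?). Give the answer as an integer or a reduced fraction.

1. [ext C1·C2]  r_C2² + 21r_C2 − 46 = 0  ⇒  r_C2 = 2 (r>0 drops 1)
2. [ext C2·C3]  r_C2² + 1r_C2 − 6 = 0  ⇒  r_C2 = 2 (r>0 drops 1)

2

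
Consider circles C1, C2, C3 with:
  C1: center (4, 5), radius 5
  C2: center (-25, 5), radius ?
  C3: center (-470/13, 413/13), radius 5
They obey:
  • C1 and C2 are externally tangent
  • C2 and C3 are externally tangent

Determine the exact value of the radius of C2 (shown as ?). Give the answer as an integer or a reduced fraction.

24

1. [ext C1·C2]  r_C2² + 10r_C2 − 816 = 0  ⇒  r_C2 = 24 (r>0 drops 1)
2. [ext C2·C3]  r_C2² + 10r_C2 − 816 = 0  ⇒  r_C2 = 24 (r>0 drops 1)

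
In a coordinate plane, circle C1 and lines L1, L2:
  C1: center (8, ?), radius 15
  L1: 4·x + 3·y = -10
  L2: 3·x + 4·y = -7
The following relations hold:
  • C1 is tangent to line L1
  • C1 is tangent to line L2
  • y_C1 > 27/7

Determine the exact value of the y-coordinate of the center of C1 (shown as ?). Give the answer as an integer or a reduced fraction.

11

1. [C1‖L1]  y_C1² + 28y_C1 − 429 = 0  ⇒  y_C1 = -39 or 11
2. [C1‖L2]  y_C1² + (31/2)y_C1 − 583/2 = 0  ⇒  y_C1 = -53/2 or 11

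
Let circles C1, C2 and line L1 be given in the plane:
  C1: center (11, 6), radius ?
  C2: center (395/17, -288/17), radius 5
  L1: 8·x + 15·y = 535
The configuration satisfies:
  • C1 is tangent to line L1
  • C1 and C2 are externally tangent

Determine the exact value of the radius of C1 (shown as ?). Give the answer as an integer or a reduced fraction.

1. [C1‖L1]  r_C1² − 441 = 0  ⇒  r_C1 = 21 (r>0 drops 1)
2. [ext C1·C2]  r_C1² + 10r_C1 − 651 = 0  ⇒  r_C1 = 21 (r>0 drops 1)

21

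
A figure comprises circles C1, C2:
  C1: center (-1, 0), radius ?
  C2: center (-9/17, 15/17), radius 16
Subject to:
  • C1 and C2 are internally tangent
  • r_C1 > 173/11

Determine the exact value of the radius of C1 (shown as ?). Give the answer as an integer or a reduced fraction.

1. [int C1,C2]  r_C1² − 32r_C1 + 255 = 0  ⇒  r_C1 = 15 or 17
2. given r_C1 > 173/11: keep 17

17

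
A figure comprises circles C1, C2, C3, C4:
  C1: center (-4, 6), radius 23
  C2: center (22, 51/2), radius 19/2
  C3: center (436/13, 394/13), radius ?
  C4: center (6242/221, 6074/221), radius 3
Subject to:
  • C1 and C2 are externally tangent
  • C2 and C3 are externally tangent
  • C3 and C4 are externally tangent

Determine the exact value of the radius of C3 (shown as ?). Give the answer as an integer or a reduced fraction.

3

1. [ext C2·C3]  r_C3² + 19r_C3 − 66 = 0  ⇒  r_C3 = 3 (r>0 drops 1)
2. [ext C3·C4]  r_C3² + 6r_C3 − 27 = 0  ⇒  r_C3 = 3 (r>0 drops 1)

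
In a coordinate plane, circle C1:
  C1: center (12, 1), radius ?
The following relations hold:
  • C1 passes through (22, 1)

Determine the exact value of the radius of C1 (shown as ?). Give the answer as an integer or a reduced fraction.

1. [C1∋P]  r_C1² − 100 = 0  ⇒  r_C1 = 10 (r>0 drops 1)

10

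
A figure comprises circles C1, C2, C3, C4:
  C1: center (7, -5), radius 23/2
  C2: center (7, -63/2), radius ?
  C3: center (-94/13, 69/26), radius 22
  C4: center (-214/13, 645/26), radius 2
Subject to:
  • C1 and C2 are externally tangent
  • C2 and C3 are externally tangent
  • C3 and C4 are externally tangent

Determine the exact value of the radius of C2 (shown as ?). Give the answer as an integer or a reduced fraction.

15

1. [ext C1·C2]  r_C2² + 23r_C2 − 570 = 0  ⇒  r_C2 = 15 (r>0 drops 1)
2. [ext C2·C3]  r_C2² + 44r_C2 − 885 = 0  ⇒  r_C2 = 15 (r>0 drops 1)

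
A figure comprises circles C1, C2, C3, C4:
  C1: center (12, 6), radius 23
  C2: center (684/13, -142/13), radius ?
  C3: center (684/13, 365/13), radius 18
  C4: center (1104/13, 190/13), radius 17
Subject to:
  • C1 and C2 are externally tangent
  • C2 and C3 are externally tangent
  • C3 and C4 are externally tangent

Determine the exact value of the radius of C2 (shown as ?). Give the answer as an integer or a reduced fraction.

21

1. [ext C1·C2]  r_C2² + 46r_C2 − 1407 = 0  ⇒  r_C2 = 21 (r>0 drops 1)
2. [ext C2·C3]  r_C2² + 36r_C2 − 1197 = 0  ⇒  r_C2 = 21 (r>0 drops 1)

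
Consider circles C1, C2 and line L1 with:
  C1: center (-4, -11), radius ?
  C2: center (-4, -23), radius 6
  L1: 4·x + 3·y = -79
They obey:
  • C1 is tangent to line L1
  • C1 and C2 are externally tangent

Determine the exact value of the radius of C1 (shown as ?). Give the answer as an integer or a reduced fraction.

1. [C1‖L1]  r_C1² − 36 = 0  ⇒  r_C1 = 6 (r>0 drops 1)
2. [ext C1·C2]  r_C1² + 12r_C1 − 108 = 0  ⇒  r_C1 = 6 (r>0 drops 1)

6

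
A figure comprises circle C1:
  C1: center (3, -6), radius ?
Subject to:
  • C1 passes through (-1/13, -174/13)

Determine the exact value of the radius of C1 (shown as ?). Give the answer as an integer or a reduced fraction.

8

1. [C1∋P]  r_C1² − 64 = 0  ⇒  r_C1 = 8 (r>0 drops 1)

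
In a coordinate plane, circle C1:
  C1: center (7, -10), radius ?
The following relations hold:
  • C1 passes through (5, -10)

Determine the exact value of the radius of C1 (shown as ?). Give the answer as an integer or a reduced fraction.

2

1. [C1∋P]  r_C1² − 4 = 0  ⇒  r_C1 = 2 (r>0 drops 1)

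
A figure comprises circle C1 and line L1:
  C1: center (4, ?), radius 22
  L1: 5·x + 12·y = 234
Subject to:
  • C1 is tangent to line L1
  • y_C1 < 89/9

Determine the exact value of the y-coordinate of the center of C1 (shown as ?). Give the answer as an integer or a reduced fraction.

-6

1. [C1‖L1]  y_C1² − (107/3)y_C1 − 250 = 0  ⇒  y_C1 = -6 or 125/3
2. given y_C1 < 89/9: keep -6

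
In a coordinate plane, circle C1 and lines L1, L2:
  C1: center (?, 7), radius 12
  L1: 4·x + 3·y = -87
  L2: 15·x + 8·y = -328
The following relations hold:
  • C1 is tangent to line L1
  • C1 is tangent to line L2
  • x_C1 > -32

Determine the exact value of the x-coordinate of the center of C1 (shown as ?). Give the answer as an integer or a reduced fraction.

1. [C1‖L1]  x_C1² + 54x_C1 + 504 = 0  ⇒  x_C1 = -42 or -12
2. [C1‖L2]  x_C1² + (256/5)x_C1 + 2352/5 = 0  ⇒  x_C1 = -196/5 or -12

-12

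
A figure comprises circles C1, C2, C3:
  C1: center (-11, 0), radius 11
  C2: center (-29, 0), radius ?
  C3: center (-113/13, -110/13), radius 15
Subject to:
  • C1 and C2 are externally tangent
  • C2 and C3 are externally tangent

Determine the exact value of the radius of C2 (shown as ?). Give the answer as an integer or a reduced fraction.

1. [ext C1·C2]  r_C2² + 22r_C2 − 203 = 0  ⇒  r_C2 = 7 (r>0 drops 1)
2. [ext C2·C3]  r_C2² + 30r_C2 − 259 = 0  ⇒  r_C2 = 7 (r>0 drops 1)

7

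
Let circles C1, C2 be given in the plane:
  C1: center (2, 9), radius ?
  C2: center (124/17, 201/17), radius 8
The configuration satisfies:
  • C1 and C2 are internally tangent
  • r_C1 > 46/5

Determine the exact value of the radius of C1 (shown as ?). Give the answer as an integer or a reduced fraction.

14

1. [int C1,C2]  r_C1² − 16r_C1 + 28 = 0  ⇒  r_C1 = 2 or 14
2. given r_C1 > 46/5: keep 14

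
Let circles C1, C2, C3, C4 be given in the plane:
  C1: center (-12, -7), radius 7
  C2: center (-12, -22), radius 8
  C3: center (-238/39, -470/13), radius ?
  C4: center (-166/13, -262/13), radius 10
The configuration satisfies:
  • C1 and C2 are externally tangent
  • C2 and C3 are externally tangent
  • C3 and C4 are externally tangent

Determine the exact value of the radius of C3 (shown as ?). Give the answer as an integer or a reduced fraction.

22/3

1. [ext C2·C3]  r_C3² + 16r_C3 − 1540/9 = 0  ⇒  r_C3 = 22/3 (r>0 drops 1)
2. [ext C3·C4]  r_C3² + 20r_C3 − 1804/9 = 0  ⇒  r_C3 = 22/3 (r>0 drops 1)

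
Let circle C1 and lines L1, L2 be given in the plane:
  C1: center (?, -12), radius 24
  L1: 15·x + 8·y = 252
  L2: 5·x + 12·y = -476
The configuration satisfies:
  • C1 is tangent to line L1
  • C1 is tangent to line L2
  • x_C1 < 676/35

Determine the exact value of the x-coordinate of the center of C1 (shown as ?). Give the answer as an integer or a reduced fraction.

1. [C1‖L1]  x_C1² − (232/5)x_C1 − 1008/5 = 0  ⇒  x_C1 = -4 or 252/5
2. [C1‖L2]  x_C1² + (664/5)x_C1 + 2576/5 = 0  ⇒  x_C1 = -644/5 or -4

-4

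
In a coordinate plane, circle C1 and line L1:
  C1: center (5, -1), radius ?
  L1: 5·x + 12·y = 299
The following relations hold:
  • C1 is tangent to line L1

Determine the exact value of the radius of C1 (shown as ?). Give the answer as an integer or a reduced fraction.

1. [C1‖L1]  r_C1² − 484 = 0  ⇒  r_C1 = 22 (r>0 drops 1)

22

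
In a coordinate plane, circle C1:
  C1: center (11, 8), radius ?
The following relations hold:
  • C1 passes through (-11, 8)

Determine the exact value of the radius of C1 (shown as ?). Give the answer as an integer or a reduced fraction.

1. [C1∋P]  r_C1² − 484 = 0  ⇒  r_C1 = 22 (r>0 drops 1)

22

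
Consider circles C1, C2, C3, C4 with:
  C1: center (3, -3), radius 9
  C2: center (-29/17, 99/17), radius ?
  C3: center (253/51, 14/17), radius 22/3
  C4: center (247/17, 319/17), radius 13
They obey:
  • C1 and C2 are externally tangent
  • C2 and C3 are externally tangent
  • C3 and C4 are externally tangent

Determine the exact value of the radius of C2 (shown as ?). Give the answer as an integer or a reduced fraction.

1

1. [ext C1·C2]  r_C2² + 18r_C2 − 19 = 0  ⇒  r_C2 = 1 (r>0 drops 1)
2. [ext C2·C3]  r_C2² + (44/3)r_C2 − 47/3 = 0  ⇒  r_C2 = 1 (r>0 drops 1)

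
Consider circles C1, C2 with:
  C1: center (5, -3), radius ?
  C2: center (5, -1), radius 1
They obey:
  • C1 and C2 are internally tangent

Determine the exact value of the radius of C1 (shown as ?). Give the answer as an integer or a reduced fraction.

3

1. [int C1,C2]  r_C1² − 2r_C1 − 3 = 0  ⇒  r_C1 = 3 (r>0 drops 1)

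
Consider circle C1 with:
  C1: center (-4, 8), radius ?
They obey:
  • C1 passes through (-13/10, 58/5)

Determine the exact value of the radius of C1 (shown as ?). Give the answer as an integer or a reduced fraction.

1. [C1∋P]  r_C1² − 81/4 = 0  ⇒  r_C1 = 9/2 (r>0 drops 1)

9/2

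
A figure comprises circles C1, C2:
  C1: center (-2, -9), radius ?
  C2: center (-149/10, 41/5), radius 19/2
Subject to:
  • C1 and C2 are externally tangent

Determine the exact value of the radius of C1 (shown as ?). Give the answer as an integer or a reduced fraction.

12

1. [ext C1·C2]  r_C1² + 19r_C1 − 372 = 0  ⇒  r_C1 = 12 (r>0 drops 1)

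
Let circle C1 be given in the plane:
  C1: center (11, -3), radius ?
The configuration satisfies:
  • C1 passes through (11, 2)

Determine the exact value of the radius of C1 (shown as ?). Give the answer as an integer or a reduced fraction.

5

1. [C1∋P]  r_C1² − 25 = 0  ⇒  r_C1 = 5 (r>0 drops 1)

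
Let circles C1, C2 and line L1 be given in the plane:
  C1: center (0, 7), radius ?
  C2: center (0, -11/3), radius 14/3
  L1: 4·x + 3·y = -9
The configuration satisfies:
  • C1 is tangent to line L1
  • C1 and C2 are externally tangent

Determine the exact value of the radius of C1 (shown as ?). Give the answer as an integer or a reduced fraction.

6

1. [C1‖L1]  r_C1² − 36 = 0  ⇒  r_C1 = 6 (r>0 drops 1)
2. [ext C1·C2]  r_C1² + (28/3)r_C1 − 92 = 0  ⇒  r_C1 = 6 (r>0 drops 1)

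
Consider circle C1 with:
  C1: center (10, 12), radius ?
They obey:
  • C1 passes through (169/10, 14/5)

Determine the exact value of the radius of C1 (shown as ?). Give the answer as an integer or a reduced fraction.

23/2

1. [C1∋P]  r_C1² − 529/4 = 0  ⇒  r_C1 = 23/2 (r>0 drops 1)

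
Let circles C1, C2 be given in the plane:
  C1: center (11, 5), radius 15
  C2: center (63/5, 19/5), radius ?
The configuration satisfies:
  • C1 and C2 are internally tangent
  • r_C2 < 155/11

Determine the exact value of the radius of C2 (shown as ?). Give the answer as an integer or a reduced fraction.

1. [int C1,C2]  r_C2² − 30r_C2 + 221 = 0  ⇒  r_C2 = 13 or 17
2. given r_C2 < 155/11: keep 13

13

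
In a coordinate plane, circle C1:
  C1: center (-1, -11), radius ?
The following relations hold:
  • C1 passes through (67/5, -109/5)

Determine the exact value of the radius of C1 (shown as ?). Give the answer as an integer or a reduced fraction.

1. [C1∋P]  r_C1² − 324 = 0  ⇒  r_C1 = 18 (r>0 drops 1)

18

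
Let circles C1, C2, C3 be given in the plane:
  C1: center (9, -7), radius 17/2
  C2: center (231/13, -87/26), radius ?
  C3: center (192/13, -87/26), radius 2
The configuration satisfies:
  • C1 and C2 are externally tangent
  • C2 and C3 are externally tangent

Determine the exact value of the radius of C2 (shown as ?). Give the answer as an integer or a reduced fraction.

1

1. [ext C1·C2]  r_C2² + 17r_C2 − 18 = 0  ⇒  r_C2 = 1 (r>0 drops 1)
2. [ext C2·C3]  r_C2² + 4r_C2 − 5 = 0  ⇒  r_C2 = 1 (r>0 drops 1)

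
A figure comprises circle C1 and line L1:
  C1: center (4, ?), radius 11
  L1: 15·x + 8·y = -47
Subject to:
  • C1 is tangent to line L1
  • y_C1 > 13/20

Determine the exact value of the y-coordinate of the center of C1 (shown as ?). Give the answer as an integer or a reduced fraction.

1. [C1‖L1]  y_C1² + (107/4)y_C1 − 735/2 = 0  ⇒  y_C1 = -147/4 or 10
2. given y_C1 > 13/20: keep 10

10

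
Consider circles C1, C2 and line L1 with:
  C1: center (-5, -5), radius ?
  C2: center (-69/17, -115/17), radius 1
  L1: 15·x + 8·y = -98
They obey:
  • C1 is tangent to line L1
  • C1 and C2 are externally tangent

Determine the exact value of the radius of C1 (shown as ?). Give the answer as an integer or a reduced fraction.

1

1. [C1‖L1]  r_C1² − 1 = 0  ⇒  r_C1 = 1 (r>0 drops 1)
2. [ext C1·C2]  r_C1² + 2r_C1 − 3 = 0  ⇒  r_C1 = 1 (r>0 drops 1)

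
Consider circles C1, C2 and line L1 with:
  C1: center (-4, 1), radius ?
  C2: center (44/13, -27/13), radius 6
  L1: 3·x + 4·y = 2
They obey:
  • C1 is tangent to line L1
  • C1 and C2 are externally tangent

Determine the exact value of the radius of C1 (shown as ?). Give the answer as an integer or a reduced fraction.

2

1. [C1‖L1]  r_C1² − 4 = 0  ⇒  r_C1 = 2 (r>0 drops 1)
2. [ext C1·C2]  r_C1² + 12r_C1 − 28 = 0  ⇒  r_C1 = 2 (r>0 drops 1)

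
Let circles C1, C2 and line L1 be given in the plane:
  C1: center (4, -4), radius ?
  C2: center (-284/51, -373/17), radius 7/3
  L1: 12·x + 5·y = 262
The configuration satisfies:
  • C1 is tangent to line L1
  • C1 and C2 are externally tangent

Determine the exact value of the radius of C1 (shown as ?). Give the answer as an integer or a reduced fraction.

1. [C1‖L1]  r_C1² − 324 = 0  ⇒  r_C1 = 18 (r>0 drops 1)
2. [ext C1·C2]  r_C1² + (14/3)r_C1 − 408 = 0  ⇒  r_C1 = 18 (r>0 drops 1)

18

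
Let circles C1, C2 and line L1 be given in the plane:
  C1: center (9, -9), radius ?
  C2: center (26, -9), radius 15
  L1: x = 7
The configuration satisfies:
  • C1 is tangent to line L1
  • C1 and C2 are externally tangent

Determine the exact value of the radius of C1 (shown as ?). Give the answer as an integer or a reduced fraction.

1. [C1‖L1]  r_C1² − 4 = 0  ⇒  r_C1 = 2 (r>0 drops 1)
2. [ext C1·C2]  r_C1² + 30r_C1 − 64 = 0  ⇒  r_C1 = 2 (r>0 drops 1)

2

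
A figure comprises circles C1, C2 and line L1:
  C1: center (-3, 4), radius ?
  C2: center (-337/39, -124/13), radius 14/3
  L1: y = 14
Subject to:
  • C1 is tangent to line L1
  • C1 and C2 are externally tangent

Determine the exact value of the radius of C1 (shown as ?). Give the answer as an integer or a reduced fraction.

1. [C1‖L1]  r_C1² − 100 = 0  ⇒  r_C1 = 10 (r>0 drops 1)
2. [ext C1·C2]  r_C1² + (28/3)r_C1 − 580/3 = 0  ⇒  r_C1 = 10 (r>0 drops 1)

10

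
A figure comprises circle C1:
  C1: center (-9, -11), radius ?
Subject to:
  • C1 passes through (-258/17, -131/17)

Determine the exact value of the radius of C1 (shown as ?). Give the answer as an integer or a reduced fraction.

1. [C1∋P]  r_C1² − 49 = 0  ⇒  r_C1 = 7 (r>0 drops 1)

7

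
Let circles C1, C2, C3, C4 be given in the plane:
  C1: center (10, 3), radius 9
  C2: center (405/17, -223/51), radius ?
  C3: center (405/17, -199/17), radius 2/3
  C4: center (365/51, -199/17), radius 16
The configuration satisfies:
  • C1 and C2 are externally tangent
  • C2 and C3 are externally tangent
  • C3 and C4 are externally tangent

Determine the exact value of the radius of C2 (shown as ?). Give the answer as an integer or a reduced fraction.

20/3

1. [ext C1·C2]  r_C2² + 18r_C2 − 1480/9 = 0  ⇒  r_C2 = 20/3 (r>0 drops 1)
2. [ext C2·C3]  r_C2² + (4/3)r_C2 − 160/3 = 0  ⇒  r_C2 = 20/3 (r>0 drops 1)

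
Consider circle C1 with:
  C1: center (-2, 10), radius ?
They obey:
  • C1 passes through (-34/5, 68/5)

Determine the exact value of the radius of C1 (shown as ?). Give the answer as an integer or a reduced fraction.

1. [C1∋P]  r_C1² − 36 = 0  ⇒  r_C1 = 6 (r>0 drops 1)

6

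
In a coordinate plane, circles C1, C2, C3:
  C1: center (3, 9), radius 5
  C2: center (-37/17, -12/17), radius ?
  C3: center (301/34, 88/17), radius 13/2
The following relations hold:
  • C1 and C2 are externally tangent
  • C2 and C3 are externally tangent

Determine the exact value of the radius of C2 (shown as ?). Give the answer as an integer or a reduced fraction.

1. [ext C1·C2]  r_C2² + 10r_C2 − 96 = 0  ⇒  r_C2 = 6 (r>0 drops 1)
2. [ext C2·C3]  r_C2² + 13r_C2 − 114 = 0  ⇒  r_C2 = 6 (r>0 drops 1)

6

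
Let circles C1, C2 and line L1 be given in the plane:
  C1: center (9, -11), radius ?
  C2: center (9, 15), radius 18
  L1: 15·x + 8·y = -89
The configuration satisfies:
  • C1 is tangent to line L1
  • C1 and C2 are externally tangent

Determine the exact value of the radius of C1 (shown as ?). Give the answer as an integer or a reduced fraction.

1. [C1‖L1]  r_C1² − 64 = 0  ⇒  r_C1 = 8 (r>0 drops 1)
2. [ext C1·C2]  r_C1² + 36r_C1 − 352 = 0  ⇒  r_C1 = 8 (r>0 drops 1)

8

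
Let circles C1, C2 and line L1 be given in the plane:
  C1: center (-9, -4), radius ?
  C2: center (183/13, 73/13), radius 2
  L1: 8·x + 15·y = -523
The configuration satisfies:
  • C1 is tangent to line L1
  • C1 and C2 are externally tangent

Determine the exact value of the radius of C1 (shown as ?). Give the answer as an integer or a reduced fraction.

1. [C1‖L1]  r_C1² − 529 = 0  ⇒  r_C1 = 23 (r>0 drops 1)
2. [ext C1·C2]  r_C1² + 4r_C1 − 621 = 0  ⇒  r_C1 = 23 (r>0 drops 1)

23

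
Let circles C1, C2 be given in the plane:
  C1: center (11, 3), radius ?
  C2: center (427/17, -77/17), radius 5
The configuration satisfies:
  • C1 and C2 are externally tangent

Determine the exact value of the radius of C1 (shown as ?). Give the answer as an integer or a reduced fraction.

1. [ext C1·C2]  r_C1² + 10r_C1 − 231 = 0  ⇒  r_C1 = 11 (r>0 drops 1)

11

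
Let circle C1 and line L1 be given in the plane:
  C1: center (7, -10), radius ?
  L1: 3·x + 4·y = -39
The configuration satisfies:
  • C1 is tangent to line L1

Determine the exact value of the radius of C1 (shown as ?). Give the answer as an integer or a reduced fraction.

4

1. [C1‖L1]  r_C1² − 16 = 0  ⇒  r_C1 = 4 (r>0 drops 1)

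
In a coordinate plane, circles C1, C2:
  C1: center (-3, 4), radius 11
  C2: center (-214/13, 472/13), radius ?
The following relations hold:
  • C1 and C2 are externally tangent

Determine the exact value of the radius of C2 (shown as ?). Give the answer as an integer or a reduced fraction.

24

1. [ext C1·C2]  r_C2² + 22r_C2 − 1104 = 0  ⇒  r_C2 = 24 (r>0 drops 1)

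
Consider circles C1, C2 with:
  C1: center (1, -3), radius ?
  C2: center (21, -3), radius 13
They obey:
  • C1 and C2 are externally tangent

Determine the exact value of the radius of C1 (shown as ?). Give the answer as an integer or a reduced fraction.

1. [ext C1·C2]  r_C1² + 26r_C1 − 231 = 0  ⇒  r_C1 = 7 (r>0 drops 1)

7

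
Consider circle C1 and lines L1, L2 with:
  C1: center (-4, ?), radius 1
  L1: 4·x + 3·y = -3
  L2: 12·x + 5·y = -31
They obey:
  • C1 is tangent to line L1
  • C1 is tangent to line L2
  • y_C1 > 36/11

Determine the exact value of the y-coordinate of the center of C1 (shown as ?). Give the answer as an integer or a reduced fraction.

1. [C1‖L1]  y_C1² − (26/3)y_C1 + 16 = 0  ⇒  y_C1 = 8/3 or 6
2. [C1‖L2]  y_C1² − (34/5)y_C1 + 24/5 = 0  ⇒  y_C1 = 4/5 or 6

6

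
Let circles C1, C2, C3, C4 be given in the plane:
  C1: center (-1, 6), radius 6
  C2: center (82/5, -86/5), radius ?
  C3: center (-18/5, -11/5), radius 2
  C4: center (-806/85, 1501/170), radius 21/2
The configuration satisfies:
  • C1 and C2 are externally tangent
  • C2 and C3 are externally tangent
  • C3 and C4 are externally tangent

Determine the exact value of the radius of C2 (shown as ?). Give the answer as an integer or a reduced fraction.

1. [ext C1·C2]  r_C2² + 12r_C2 − 805 = 0  ⇒  r_C2 = 23 (r>0 drops 1)
2. [ext C2·C3]  r_C2² + 4r_C2 − 621 = 0  ⇒  r_C2 = 23 (r>0 drops 1)

23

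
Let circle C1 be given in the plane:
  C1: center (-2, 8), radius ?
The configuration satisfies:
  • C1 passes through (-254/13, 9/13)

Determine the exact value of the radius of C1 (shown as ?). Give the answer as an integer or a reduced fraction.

1. [C1∋P]  r_C1² − 361 = 0  ⇒  r_C1 = 19 (r>0 drops 1)

19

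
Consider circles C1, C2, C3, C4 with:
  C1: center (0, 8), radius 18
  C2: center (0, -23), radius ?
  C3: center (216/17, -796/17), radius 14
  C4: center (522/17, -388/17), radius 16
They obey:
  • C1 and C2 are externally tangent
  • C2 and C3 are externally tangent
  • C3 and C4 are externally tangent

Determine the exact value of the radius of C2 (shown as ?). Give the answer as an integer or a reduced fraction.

13

1. [ext C1·C2]  r_C2² + 36r_C2 − 637 = 0  ⇒  r_C2 = 13 (r>0 drops 1)
2. [ext C2·C3]  r_C2² + 28r_C2 − 533 = 0  ⇒  r_C2 = 13 (r>0 drops 1)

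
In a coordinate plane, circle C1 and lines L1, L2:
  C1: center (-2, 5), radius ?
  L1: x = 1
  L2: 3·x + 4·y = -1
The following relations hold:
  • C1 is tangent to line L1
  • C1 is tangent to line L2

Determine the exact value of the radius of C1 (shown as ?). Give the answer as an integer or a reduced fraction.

1. [C1‖L1]  r_C1² − 9 = 0  ⇒  r_C1 = 3 (r>0 drops 1)
2. [C1‖L2]  r_C1² − 9 = 0  ⇒  r_C1 = 3 (r>0 drops 1)

3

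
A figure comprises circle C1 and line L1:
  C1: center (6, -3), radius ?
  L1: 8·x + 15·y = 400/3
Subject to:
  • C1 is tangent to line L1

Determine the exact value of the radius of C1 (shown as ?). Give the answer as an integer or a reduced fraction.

23/3

1. [C1‖L1]  r_C1² − 529/9 = 0  ⇒  r_C1 = 23/3 (r>0 drops 1)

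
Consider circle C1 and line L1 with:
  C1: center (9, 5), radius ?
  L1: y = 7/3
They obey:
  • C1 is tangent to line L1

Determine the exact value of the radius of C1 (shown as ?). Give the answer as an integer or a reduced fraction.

1. [C1‖L1]  r_C1² − 64/9 = 0  ⇒  r_C1 = 8/3 (r>0 drops 1)

8/3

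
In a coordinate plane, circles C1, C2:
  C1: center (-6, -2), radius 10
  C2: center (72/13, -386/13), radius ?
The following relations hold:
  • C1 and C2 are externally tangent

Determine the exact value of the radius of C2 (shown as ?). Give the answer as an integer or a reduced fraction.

20

1. [ext C1·C2]  r_C2² + 20r_C2 − 800 = 0  ⇒  r_C2 = 20 (r>0 drops 1)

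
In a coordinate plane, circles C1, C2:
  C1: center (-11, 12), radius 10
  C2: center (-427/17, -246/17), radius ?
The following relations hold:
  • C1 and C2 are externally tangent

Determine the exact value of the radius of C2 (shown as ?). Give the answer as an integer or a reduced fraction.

20

1. [ext C1·C2]  r_C2² + 20r_C2 − 800 = 0  ⇒  r_C2 = 20 (r>0 drops 1)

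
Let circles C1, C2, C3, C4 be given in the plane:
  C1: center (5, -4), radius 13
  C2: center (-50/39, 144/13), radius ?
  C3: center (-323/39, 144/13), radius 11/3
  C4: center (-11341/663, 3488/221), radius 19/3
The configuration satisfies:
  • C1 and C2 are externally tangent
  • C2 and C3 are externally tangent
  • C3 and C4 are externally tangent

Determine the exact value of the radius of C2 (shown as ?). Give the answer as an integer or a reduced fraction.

10/3

1. [ext C1·C2]  r_C2² + 26r_C2 − 880/9 = 0  ⇒  r_C2 = 10/3 (r>0 drops 1)
2. [ext C2·C3]  r_C2² + (22/3)r_C2 − 320/9 = 0  ⇒  r_C2 = 10/3 (r>0 drops 1)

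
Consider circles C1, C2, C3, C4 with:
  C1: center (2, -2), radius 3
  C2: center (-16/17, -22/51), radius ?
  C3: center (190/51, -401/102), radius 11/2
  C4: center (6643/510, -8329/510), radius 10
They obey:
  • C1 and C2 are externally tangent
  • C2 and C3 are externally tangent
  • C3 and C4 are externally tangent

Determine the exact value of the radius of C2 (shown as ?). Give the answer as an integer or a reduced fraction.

1/3

1. [ext C1·C2]  r_C2² + 6r_C2 − 19/9 = 0  ⇒  r_C2 = 1/3 (r>0 drops 1)
2. [ext C2·C3]  r_C2² + 11r_C2 − 34/9 = 0  ⇒  r_C2 = 1/3 (r>0 drops 1)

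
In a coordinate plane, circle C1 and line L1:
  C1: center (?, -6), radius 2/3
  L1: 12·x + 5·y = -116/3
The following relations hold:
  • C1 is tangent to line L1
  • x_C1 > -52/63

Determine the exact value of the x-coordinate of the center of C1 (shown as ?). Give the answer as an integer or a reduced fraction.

0

1. [C1‖L1]  x_C1² + (13/9)x_C1 = 0  ⇒  x_C1 = -13/9 or 0
2. given x_C1 > -52/63: keep 0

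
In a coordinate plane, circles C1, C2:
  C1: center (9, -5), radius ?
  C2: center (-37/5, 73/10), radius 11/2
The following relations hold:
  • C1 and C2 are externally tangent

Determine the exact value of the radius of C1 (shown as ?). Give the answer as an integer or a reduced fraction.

15

1. [ext C1·C2]  r_C1² + 11r_C1 − 390 = 0  ⇒  r_C1 = 15 (r>0 drops 1)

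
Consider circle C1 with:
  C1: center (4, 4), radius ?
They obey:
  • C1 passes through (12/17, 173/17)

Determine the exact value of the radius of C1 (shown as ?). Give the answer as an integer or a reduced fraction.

7

1. [C1∋P]  r_C1² − 49 = 0  ⇒  r_C1 = 7 (r>0 drops 1)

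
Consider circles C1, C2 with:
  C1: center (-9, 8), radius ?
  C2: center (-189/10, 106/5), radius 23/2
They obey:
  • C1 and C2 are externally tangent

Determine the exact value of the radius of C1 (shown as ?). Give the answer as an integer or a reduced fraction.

1. [ext C1·C2]  r_C1² + 23r_C1 − 140 = 0  ⇒  r_C1 = 5 (r>0 drops 1)

5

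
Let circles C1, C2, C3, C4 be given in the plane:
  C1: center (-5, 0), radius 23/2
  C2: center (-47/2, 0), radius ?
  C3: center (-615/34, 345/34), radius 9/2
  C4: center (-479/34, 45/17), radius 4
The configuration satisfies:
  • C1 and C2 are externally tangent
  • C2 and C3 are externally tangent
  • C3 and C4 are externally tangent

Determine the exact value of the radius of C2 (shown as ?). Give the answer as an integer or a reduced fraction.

7

1. [ext C1·C2]  r_C2² + 23r_C2 − 210 = 0  ⇒  r_C2 = 7 (r>0 drops 1)
2. [ext C2·C3]  r_C2² + 9r_C2 − 112 = 0  ⇒  r_C2 = 7 (r>0 drops 1)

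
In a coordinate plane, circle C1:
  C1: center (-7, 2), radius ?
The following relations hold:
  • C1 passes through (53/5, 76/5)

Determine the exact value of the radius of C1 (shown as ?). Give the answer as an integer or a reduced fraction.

22

1. [C1∋P]  r_C1² − 484 = 0  ⇒  r_C1 = 22 (r>0 drops 1)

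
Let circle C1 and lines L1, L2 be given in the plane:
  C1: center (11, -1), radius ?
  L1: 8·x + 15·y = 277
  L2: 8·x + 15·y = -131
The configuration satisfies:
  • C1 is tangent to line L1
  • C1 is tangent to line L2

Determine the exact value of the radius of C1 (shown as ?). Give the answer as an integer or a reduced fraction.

1. [C1‖L1]  r_C1² − 144 = 0  ⇒  r_C1 = 12 (r>0 drops 1)
2. [C1‖L2]  r_C1² − 144 = 0  ⇒  r_C1 = 12 (r>0 drops 1)

12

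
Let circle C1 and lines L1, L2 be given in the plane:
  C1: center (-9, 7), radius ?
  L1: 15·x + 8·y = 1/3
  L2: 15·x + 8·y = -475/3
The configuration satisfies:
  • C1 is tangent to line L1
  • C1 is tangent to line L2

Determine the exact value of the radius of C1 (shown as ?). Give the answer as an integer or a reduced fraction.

14/3

1. [C1‖L1]  r_C1² − 196/9 = 0  ⇒  r_C1 = 14/3 (r>0 drops 1)
2. [C1‖L2]  r_C1² − 196/9 = 0  ⇒  r_C1 = 14/3 (r>0 drops 1)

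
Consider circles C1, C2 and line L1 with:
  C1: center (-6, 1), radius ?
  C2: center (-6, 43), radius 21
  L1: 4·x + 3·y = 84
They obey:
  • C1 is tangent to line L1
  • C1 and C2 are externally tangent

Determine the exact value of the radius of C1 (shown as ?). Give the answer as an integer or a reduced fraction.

1. [C1‖L1]  r_C1² − 441 = 0  ⇒  r_C1 = 21 (r>0 drops 1)
2. [ext C1·C2]  r_C1² + 42r_C1 − 1323 = 0  ⇒  r_C1 = 21 (r>0 drops 1)

21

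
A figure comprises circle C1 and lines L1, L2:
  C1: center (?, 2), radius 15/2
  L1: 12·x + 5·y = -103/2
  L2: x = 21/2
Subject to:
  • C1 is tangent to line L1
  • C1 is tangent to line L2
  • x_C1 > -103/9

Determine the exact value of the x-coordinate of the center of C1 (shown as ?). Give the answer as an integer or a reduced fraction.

3

1. [C1‖L1]  x_C1² + (41/4)x_C1 − 159/4 = 0  ⇒  x_C1 = -53/4 or 3
2. [C1‖L2]  x_C1² − 21x_C1 + 54 = 0  ⇒  x_C1 = 3 or 18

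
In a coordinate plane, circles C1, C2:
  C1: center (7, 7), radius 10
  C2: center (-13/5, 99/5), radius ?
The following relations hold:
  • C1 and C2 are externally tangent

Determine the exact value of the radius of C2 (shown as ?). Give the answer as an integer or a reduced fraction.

6

1. [ext C1·C2]  r_C2² + 20r_C2 − 156 = 0  ⇒  r_C2 = 6 (r>0 drops 1)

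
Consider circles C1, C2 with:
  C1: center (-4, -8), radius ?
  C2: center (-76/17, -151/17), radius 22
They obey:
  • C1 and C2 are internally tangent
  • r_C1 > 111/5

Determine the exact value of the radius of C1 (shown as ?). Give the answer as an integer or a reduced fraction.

1. [int C1,C2]  r_C1² − 44r_C1 + 483 = 0  ⇒  r_C1 = 21 or 23
2. given r_C1 > 111/5: keep 23

23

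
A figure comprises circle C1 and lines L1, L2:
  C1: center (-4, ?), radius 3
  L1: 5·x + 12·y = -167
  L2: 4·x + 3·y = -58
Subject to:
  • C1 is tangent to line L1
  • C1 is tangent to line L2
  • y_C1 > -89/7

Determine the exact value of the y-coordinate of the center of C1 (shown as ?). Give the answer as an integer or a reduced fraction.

1. [C1‖L1]  y_C1² + (49/2)y_C1 + 279/2 = 0  ⇒  y_C1 = -31/2 or -9
2. [C1‖L2]  y_C1² + 28y_C1 + 171 = 0  ⇒  y_C1 = -19 or -9

-9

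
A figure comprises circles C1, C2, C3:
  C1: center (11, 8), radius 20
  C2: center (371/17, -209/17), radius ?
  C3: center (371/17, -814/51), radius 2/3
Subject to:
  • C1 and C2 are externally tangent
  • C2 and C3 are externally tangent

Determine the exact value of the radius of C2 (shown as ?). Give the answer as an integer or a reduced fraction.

3

1. [ext C1·C2]  r_C2² + 40r_C2 − 129 = 0  ⇒  r_C2 = 3 (r>0 drops 1)
2. [ext C2·C3]  r_C2² + (4/3)r_C2 − 13 = 0  ⇒  r_C2 = 3 (r>0 drops 1)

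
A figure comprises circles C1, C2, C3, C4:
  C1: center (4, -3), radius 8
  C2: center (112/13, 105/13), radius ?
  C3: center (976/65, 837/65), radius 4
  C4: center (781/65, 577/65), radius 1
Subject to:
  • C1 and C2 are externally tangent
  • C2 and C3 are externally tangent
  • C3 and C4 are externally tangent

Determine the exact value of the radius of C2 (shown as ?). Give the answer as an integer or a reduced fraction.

1. [ext C1·C2]  r_C2² + 16r_C2 − 80 = 0  ⇒  r_C2 = 4 (r>0 drops 1)
2. [ext C2·C3]  r_C2² + 8r_C2 − 48 = 0  ⇒  r_C2 = 4 (r>0 drops 1)

4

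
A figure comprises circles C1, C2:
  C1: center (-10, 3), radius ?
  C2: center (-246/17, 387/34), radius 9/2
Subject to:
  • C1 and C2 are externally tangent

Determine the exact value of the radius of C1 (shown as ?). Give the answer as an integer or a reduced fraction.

5

1. [ext C1·C2]  r_C1² + 9r_C1 − 70 = 0  ⇒  r_C1 = 5 (r>0 drops 1)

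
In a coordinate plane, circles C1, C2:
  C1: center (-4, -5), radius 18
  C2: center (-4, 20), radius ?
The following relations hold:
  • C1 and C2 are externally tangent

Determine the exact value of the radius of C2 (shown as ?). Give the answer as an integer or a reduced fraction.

1. [ext C1·C2]  r_C2² + 36r_C2 − 301 = 0  ⇒  r_C2 = 7 (r>0 drops 1)

7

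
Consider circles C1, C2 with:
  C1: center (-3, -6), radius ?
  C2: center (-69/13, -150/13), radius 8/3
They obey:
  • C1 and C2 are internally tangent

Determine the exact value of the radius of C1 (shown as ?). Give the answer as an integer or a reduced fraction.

1. [int C1,C2]  r_C1² − (16/3)r_C1 − 260/9 = 0  ⇒  r_C1 = 26/3 (r>0 drops 1)

26/3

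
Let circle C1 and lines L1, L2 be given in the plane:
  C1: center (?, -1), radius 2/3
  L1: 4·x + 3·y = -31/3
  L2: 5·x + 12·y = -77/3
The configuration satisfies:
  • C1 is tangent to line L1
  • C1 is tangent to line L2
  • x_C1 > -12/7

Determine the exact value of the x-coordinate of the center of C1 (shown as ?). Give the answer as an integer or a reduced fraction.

-1

1. [C1‖L1]  x_C1² + (11/3)x_C1 + 8/3 = 0  ⇒  x_C1 = -8/3 or -1
2. [C1‖L2]  x_C1² + (82/15)x_C1 + 67/15 = 0  ⇒  x_C1 = -67/15 or -1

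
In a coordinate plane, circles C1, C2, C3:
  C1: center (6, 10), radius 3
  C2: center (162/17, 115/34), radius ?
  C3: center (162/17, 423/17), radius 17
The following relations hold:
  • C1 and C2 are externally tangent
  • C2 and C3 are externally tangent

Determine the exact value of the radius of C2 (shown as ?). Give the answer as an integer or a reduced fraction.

9/2

1. [ext C1·C2]  r_C2² + 6r_C2 − 189/4 = 0  ⇒  r_C2 = 9/2 (r>0 drops 1)
2. [ext C2·C3]  r_C2² + 34r_C2 − 693/4 = 0  ⇒  r_C2 = 9/2 (r>0 drops 1)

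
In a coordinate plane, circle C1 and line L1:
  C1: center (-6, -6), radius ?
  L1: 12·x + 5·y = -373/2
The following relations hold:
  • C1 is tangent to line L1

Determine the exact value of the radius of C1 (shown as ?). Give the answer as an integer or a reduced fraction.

13/2

1. [C1‖L1]  r_C1² − 169/4 = 0  ⇒  r_C1 = 13/2 (r>0 drops 1)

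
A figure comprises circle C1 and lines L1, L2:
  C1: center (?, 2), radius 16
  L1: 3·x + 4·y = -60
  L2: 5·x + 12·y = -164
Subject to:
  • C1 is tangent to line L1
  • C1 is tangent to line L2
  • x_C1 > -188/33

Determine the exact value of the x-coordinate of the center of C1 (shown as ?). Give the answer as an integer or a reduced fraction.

4

1. [C1‖L1]  x_C1² + (136/3)x_C1 − 592/3 = 0  ⇒  x_C1 = -148/3 or 4
2. [C1‖L2]  x_C1² + (376/5)x_C1 − 1584/5 = 0  ⇒  x_C1 = -396/5 or 4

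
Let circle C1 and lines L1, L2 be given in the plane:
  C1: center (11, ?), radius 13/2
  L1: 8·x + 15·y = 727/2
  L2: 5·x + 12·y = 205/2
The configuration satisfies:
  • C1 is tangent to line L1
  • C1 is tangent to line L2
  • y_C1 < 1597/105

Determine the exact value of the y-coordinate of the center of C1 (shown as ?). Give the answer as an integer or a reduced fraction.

1. [C1‖L1]  y_C1² − (551/15)y_C1 + 4246/15 = 0  ⇒  y_C1 = 11 or 386/15
2. [C1‖L2]  y_C1² − (95/12)y_C1 − 407/12 = 0  ⇒  y_C1 = -37/12 or 11

11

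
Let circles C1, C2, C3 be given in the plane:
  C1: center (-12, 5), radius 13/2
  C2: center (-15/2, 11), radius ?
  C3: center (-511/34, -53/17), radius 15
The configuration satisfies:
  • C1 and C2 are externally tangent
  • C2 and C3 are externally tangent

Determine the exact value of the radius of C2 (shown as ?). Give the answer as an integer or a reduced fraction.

1

1. [ext C1·C2]  r_C2² + 13r_C2 − 14 = 0  ⇒  r_C2 = 1 (r>0 drops 1)
2. [ext C2·C3]  r_C2² + 30r_C2 − 31 = 0  ⇒  r_C2 = 1 (r>0 drops 1)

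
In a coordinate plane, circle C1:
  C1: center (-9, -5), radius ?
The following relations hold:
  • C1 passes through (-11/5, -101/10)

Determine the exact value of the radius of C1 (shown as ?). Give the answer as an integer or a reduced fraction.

17/2

1. [C1∋P]  r_C1² − 289/4 = 0  ⇒  r_C1 = 17/2 (r>0 drops 1)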